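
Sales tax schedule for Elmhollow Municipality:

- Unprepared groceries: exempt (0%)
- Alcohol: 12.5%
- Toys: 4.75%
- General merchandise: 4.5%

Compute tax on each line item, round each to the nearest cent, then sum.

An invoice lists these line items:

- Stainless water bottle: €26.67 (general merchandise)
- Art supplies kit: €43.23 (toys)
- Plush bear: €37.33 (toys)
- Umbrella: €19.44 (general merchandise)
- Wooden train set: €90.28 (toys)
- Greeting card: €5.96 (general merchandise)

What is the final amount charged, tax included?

€233.36

Stainless water bottle €26.67: general merchandise → 4.5% → €1.20
Art supplies kit €43.23: toys → 4.75% → €2.05
Plush bear €37.33: toys → 4.75% → €1.77
Umbrella €19.44: general merchandise → 4.5% → €0.87
Wooden train set €90.28: toys → 4.75% → €4.29
Greeting card €5.96: general merchandise → 4.5% → €0.27
Subtotal = €222.91; tax = €10.45; total due = €233.36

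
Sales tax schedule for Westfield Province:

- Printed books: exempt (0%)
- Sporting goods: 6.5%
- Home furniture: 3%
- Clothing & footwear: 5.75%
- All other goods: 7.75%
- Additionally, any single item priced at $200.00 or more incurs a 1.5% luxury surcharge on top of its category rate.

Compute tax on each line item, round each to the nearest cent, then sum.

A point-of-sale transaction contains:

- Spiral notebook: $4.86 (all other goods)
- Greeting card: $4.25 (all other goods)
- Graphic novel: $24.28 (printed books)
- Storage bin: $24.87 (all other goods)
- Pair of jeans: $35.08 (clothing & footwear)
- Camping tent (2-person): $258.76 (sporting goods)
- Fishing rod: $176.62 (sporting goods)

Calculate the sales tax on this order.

Spiral notebook $4.86: all other goods → 7.75% → $0.38
Greeting card $4.25: all other goods → 7.75% → $0.33
Graphic novel $24.28: printed books → 0% → $0.00
Storage bin $24.87: all other goods → 7.75% → $1.93
Pair of jeans $35.08: clothing & footwear → 5.75% → $2.02
Camping tent (2-person) $258.76: sporting goods → 6.5% + 1.5% surcharge = 8% → $20.70
Fishing rod $176.62: sporting goods → 6.5% → $11.48
Total tax = $0.38 + $0.33 + $1.93 + $2.02 + $20.70 + $11.48 = $36.84

$36.84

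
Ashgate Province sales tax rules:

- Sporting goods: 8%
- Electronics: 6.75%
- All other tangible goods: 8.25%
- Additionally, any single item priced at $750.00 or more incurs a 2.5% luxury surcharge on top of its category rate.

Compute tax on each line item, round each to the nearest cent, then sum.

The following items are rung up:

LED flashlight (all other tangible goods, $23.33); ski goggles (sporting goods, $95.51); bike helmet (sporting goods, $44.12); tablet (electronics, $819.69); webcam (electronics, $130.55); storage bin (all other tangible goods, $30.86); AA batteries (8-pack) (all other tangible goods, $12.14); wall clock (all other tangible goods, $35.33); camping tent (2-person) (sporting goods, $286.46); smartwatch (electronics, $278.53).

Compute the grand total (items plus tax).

$1902.42

LED flashlight $23.33: all other tangible goods → 8.25% → $1.92
Ski goggles $95.51: sporting goods → 8% → $7.64
Bike helmet $44.12: sporting goods → 8% → $3.53
Tablet $819.69: electronics → 6.75% + 2.5% surcharge = 9.25% → $75.82
Webcam $130.55: electronics → 6.75% → $8.81
Storage bin $30.86: all other tangible goods → 8.25% → $2.55
AA batteries (8-pack) $12.14: all other tangible goods → 8.25% → $1.00
Wall clock $35.33: all other tangible goods → 8.25% → $2.91
Camping tent (2-person) $286.46: sporting goods → 8% → $22.92
Smartwatch $278.53: electronics → 6.75% → $18.80
Subtotal = $1756.52; tax = $145.90; total due = $1902.42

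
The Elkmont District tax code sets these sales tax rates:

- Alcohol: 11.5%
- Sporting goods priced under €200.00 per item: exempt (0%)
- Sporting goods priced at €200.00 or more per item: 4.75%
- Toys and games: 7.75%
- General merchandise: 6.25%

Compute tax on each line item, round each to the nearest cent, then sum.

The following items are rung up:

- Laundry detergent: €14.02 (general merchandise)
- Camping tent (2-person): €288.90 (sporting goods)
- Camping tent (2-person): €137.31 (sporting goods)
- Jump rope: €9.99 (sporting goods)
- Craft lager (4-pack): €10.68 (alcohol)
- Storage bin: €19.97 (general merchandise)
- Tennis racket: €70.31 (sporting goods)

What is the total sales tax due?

€17.08

Laundry detergent €14.02: general merchandise → 6.25% → €0.88
Camping tent (2-person) €288.90: sporting goods, €200.00 or more → 4.75% → €13.72
Camping tent (2-person) €137.31: sporting goods, under €200.00 → 0% → €0.00
Jump rope €9.99: sporting goods, under €200.00 → 0% → €0.00
Craft lager (4-pack) €10.68: alcohol → 11.5% → €1.23
Storage bin €19.97: general merchandise → 6.25% → €1.25
Tennis racket €70.31: sporting goods, under €200.00 → 0% → €0.00
Total tax = €0.88 + €13.72 + €1.23 + €1.25 = €17.08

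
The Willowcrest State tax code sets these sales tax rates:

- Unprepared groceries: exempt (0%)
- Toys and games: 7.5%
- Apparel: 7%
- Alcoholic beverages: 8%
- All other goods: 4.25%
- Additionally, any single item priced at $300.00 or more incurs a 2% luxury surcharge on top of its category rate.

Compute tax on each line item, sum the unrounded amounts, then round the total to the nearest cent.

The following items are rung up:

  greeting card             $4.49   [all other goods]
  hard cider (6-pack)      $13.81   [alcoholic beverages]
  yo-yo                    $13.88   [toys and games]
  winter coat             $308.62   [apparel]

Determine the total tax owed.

Greeting card $4.49: all other goods → 4.25% → $0.190825
Hard cider (6-pack) $13.81: alcoholic beverages → 8% → $1.1048
Yo-yo $13.88: toys and games → 7.5% → $1.041
Winter coat $308.62: apparel → 7% + 2% surcharge = 9% → $27.7758
Unrounded tax sum = $30.112425 → $30.11

$30.11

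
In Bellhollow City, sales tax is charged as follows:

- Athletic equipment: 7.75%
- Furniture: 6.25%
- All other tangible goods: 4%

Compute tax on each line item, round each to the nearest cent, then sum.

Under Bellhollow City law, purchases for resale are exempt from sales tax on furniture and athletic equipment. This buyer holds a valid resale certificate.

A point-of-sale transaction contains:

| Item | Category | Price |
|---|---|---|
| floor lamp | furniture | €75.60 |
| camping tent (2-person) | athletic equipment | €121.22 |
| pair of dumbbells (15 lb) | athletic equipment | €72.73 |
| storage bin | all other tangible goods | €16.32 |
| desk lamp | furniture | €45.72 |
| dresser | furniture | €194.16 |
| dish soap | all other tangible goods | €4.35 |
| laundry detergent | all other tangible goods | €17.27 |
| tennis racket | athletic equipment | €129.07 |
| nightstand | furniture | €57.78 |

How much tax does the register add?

€1.51

Floor lamp €75.60: furniture, buyer-exempt → 0% → €0.00
Camping tent (2-person) €121.22: athletic equipment, buyer-exempt → 0% → €0.00
Pair of dumbbells (15 lb) €72.73: athletic equipment, buyer-exempt → 0% → €0.00
Storage bin €16.32: all other tangible goods → 4% → €0.65
Desk lamp €45.72: furniture, buyer-exempt → 0% → €0.00
Dresser €194.16: furniture, buyer-exempt → 0% → €0.00
Dish soap €4.35: all other tangible goods → 4% → €0.17
Laundry detergent €17.27: all other tangible goods → 4% → €0.69
Tennis racket €129.07: athletic equipment, buyer-exempt → 0% → €0.00
Nightstand €57.78: furniture, buyer-exempt → 0% → €0.00
Total tax = €0.65 + €0.17 + €0.69 = €1.51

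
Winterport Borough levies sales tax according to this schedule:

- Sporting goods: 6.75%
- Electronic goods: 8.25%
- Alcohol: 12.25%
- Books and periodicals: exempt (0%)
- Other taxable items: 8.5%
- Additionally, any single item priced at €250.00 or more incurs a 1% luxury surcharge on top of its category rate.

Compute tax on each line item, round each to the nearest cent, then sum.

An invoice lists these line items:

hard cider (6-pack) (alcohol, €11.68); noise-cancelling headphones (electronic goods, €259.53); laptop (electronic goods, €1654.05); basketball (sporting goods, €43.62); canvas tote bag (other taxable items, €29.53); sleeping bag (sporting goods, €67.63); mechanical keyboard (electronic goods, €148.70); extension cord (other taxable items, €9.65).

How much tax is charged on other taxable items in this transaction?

€3.33

Canvas tote bag €29.53: other taxable items → 8.5% → €2.51
Extension cord €9.65: other taxable items → 8.5% → €0.82
Tax on other taxable items = €2.51 + €0.82 = €3.33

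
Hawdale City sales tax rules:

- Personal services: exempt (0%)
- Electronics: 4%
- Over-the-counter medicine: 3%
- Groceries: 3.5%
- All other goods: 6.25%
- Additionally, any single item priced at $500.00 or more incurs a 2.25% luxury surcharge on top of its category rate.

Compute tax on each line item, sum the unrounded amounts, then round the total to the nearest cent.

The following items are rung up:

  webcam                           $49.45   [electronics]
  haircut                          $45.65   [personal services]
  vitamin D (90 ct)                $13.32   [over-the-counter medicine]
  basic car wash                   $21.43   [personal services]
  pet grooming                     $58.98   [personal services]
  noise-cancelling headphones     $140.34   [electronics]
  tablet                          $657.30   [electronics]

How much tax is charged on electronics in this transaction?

$48.67

Webcam $49.45: electronics → 4% → $1.978
Noise-cancelling headphones $140.34: electronics → 4% → $5.6136
Tablet $657.30: electronics → 4% + 2.25% surcharge = 6.25% → $41.08125
Tax on electronics: unrounded sum = $48.67285 → $48.67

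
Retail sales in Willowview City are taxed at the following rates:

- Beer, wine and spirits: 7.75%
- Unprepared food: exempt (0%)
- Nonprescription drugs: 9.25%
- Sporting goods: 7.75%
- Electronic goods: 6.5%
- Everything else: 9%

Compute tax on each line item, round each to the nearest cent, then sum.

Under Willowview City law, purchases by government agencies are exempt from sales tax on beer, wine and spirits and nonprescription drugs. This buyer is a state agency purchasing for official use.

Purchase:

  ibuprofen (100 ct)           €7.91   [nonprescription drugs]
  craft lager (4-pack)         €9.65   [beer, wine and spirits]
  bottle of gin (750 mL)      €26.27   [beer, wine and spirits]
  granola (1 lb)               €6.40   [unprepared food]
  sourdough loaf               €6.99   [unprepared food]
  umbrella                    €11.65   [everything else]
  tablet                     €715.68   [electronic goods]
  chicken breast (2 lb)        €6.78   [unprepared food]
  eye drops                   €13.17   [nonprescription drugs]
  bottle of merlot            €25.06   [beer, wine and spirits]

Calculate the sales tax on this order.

Ibuprofen (100 ct) €7.91: nonprescription drugs, buyer-exempt → 0% → €0.00
Craft lager (4-pack) €9.65: beer, wine and spirits, buyer-exempt → 0% → €0.00
Bottle of gin (750 mL) €26.27: beer, wine and spirits, buyer-exempt → 0% → €0.00
Granola (1 lb) €6.40: unprepared food → 0% → €0.00
Sourdough loaf €6.99: unprepared food → 0% → €0.00
Umbrella €11.65: everything else → 9% → €1.05
Tablet €715.68: electronic goods → 6.5% → €46.52
Chicken breast (2 lb) €6.78: unprepared food → 0% → €0.00
Eye drops €13.17: nonprescription drugs, buyer-exempt → 0% → €0.00
Bottle of merlot €25.06: beer, wine and spirits, buyer-exempt → 0% → €0.00
Total tax = €1.05 + €46.52 = €47.57

€47.57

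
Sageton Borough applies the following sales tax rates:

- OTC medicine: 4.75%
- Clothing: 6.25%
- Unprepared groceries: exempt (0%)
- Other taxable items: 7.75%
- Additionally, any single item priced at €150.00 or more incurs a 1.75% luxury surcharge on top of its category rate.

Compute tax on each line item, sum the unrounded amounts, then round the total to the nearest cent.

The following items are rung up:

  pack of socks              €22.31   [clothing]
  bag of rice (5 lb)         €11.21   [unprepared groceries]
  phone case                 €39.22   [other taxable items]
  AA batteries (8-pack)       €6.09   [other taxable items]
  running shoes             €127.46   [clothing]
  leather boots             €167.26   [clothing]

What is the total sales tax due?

€26.25

Pack of socks €22.31: clothing → 6.25% → €1.394375
Bag of rice (5 lb) €11.21: unprepared groceries → 0% → €0.00
Phone case €39.22: other taxable items → 7.75% → €3.03955
AA batteries (8-pack) €6.09: other taxable items → 7.75% → €0.471975
Running shoes €127.46: clothing → 6.25% → €7.96625
Leather boots €167.26: clothing → 6.25% + 1.75% surcharge = 8% → €13.3808
Unrounded tax sum = €26.25295 → €26.25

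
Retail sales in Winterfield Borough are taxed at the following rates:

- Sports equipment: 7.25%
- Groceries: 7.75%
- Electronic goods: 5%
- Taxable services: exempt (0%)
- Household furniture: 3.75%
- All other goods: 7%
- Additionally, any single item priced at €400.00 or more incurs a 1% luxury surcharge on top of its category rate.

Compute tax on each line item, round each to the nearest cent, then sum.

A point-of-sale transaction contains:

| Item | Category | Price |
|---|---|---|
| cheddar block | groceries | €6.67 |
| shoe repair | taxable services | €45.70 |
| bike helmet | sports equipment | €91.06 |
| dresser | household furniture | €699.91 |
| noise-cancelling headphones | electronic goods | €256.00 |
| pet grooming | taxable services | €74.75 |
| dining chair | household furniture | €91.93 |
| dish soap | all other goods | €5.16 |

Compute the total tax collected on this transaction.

€56.98

Cheddar block €6.67: groceries → 7.75% → €0.52
Shoe repair €45.70: taxable services → 0% → €0.00
Bike helmet €91.06: sports equipment → 7.25% → €6.60
Dresser €699.91: household furniture → 3.75% + 1% surcharge = 4.75% → €33.25
Noise-cancelling headphones €256.00: electronic goods → 5% → €12.80
Pet grooming €74.75: taxable services → 0% → €0.00
Dining chair €91.93: household furniture → 3.75% → €3.45
Dish soap €5.16: all other goods → 7% → €0.36
Total tax = €0.52 + €6.60 + €33.25 + €12.80 + €3.45 + €0.36 = €56.98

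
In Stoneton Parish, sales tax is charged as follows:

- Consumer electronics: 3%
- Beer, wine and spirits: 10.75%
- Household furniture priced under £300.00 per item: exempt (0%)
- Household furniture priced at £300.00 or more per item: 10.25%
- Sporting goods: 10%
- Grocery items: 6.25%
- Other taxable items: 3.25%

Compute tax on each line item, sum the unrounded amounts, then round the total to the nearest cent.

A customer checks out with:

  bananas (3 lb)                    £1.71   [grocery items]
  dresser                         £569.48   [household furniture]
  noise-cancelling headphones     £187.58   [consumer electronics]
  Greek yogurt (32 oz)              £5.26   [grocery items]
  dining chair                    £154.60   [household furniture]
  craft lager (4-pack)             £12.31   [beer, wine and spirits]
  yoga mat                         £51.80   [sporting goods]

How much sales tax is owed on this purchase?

Bananas (3 lb) £1.71: grocery items → 6.25% → £0.106875
Dresser £569.48: household furniture, £300.00 or more → 10.25% → £58.3717
Noise-cancelling headphones £187.58: consumer electronics → 3% → £5.6274
Greek yogurt (32 oz) £5.26: grocery items → 6.25% → £0.32875
Dining chair £154.60: household furniture, under £300.00 → 0% → £0.00
Craft lager (4-pack) £12.31: beer, wine and spirits → 10.75% → £1.323325
Yoga mat £51.80: sporting goods → 10% → £5.18
Unrounded tax sum = £70.93805 → £70.94

£70.94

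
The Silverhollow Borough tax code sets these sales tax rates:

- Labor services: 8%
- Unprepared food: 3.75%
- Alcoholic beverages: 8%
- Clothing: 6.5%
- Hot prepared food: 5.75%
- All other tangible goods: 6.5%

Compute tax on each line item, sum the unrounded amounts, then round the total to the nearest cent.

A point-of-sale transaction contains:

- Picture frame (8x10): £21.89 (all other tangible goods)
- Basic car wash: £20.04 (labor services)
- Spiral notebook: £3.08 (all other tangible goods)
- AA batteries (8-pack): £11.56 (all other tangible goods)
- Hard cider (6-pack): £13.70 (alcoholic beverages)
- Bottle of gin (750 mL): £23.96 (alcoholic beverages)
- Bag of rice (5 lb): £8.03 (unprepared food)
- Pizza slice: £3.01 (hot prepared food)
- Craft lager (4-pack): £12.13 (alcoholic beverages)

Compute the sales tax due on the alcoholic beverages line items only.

£3.98

Hard cider (6-pack) £13.70: alcoholic beverages → 8% → £1.096
Bottle of gin (750 mL) £23.96: alcoholic beverages → 8% → £1.9168
Craft lager (4-pack) £12.13: alcoholic beverages → 8% → £0.9704
Tax on alcoholic beverages: unrounded sum = £3.9832 → £3.98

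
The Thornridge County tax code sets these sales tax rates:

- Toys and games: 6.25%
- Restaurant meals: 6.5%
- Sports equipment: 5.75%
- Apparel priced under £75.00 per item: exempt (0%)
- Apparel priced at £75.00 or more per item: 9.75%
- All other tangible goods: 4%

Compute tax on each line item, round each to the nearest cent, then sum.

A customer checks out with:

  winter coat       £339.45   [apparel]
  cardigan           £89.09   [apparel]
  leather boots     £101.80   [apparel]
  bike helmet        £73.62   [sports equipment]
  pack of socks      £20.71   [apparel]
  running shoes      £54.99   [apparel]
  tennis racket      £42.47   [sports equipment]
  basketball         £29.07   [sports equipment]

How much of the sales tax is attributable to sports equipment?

£8.34

Bike helmet £73.62: sports equipment → 5.75% → £4.23
Tennis racket £42.47: sports equipment → 5.75% → £2.44
Basketball £29.07: sports equipment → 5.75% → £1.67
Tax on sports equipment = £4.23 + £2.44 + £1.67 = £8.34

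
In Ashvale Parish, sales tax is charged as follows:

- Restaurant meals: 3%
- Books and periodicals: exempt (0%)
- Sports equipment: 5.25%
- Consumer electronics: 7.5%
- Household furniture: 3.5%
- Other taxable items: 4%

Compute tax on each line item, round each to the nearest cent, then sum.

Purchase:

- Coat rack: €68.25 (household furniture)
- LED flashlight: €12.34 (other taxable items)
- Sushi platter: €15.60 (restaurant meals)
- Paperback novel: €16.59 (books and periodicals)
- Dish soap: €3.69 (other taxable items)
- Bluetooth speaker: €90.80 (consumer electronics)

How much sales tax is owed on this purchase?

€10.31

Coat rack €68.25: household furniture → 3.5% → €2.39
LED flashlight €12.34: other taxable items → 4% → €0.49
Sushi platter €15.60: restaurant meals → 3% → €0.47
Paperback novel €16.59: books and periodicals → 0% → €0.00
Dish soap €3.69: other taxable items → 4% → €0.15
Bluetooth speaker €90.80: consumer electronics → 7.5% → €6.81
Total tax = €2.39 + €0.49 + €0.47 + €0.15 + €6.81 = €10.31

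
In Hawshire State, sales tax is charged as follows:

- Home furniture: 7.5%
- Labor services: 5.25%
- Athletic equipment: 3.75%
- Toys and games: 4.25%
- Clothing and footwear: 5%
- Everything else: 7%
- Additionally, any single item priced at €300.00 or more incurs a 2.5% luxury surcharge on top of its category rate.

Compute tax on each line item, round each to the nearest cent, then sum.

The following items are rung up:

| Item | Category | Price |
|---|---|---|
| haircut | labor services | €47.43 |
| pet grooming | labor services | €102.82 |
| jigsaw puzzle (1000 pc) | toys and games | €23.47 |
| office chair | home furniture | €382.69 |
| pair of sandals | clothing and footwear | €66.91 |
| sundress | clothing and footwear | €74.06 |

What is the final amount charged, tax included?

€751.59

Haircut €47.43: labor services → 5.25% → €2.49
Pet grooming €102.82: labor services → 5.25% → €5.40
Jigsaw puzzle (1000 pc) €23.47: toys and games → 4.25% → €1.00
Office chair €382.69: home furniture → 7.5% + 2.5% surcharge = 10% → €38.27
Pair of sandals €66.91: clothing and footwear → 5% → €3.35
Sundress €74.06: clothing and footwear → 5% → €3.70
Subtotal = €697.38; tax = €54.21; total due = €751.59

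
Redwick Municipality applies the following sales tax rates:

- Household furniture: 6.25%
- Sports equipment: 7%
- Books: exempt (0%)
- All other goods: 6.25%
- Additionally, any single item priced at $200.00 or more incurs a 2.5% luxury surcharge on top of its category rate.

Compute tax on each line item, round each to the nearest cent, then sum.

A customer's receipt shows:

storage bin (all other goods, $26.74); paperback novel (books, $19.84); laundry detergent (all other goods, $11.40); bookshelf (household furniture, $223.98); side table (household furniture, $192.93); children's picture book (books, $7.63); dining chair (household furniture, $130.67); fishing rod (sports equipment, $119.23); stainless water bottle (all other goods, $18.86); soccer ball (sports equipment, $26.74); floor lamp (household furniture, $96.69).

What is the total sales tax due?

Storage bin $26.74: all other goods → 6.25% → $1.67
Paperback novel $19.84: books → 0% → $0.00
Laundry detergent $11.40: all other goods → 6.25% → $0.71
Bookshelf $223.98: household furniture → 6.25% + 2.5% surcharge = 8.75% → $19.60
Side table $192.93: household furniture → 6.25% → $12.06
Children's picture book $7.63: books → 0% → $0.00
Dining chair $130.67: household furniture → 6.25% → $8.17
Fishing rod $119.23: sports equipment → 7% → $8.35
Stainless water bottle $18.86: all other goods → 6.25% → $1.18
Soccer ball $26.74: sports equipment → 7% → $1.87
Floor lamp $96.69: household furniture → 6.25% → $6.04
Total tax = $1.67 + $0.71 + $19.60 + $12.06 + $8.17 + $8.35 + $1.18 + $1.87 + $6.04 = $59.65

$59.65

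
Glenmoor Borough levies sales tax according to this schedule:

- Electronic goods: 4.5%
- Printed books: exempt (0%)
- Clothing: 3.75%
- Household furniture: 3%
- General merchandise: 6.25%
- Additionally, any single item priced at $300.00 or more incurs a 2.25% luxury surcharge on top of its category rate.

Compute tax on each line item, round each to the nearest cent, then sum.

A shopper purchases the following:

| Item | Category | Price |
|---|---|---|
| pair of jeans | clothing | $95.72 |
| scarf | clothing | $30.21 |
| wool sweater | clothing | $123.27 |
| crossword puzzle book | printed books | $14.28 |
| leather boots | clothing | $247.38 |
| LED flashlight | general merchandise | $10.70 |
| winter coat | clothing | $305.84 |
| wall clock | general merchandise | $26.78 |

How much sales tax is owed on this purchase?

Pair of jeans $95.72: clothing → 3.75% → $3.59
Scarf $30.21: clothing → 3.75% → $1.13
Wool sweater $123.27: clothing → 3.75% → $4.62
Crossword puzzle book $14.28: printed books → 0% → $0.00
Leather boots $247.38: clothing → 3.75% → $9.28
LED flashlight $10.70: general merchandise → 6.25% → $0.67
Winter coat $305.84: clothing → 3.75% + 2.25% surcharge = 6% → $18.35
Wall clock $26.78: general merchandise → 6.25% → $1.67
Total tax = $3.59 + $1.13 + $4.62 + $9.28 + $0.67 + $18.35 + $1.67 = $39.31

$39.31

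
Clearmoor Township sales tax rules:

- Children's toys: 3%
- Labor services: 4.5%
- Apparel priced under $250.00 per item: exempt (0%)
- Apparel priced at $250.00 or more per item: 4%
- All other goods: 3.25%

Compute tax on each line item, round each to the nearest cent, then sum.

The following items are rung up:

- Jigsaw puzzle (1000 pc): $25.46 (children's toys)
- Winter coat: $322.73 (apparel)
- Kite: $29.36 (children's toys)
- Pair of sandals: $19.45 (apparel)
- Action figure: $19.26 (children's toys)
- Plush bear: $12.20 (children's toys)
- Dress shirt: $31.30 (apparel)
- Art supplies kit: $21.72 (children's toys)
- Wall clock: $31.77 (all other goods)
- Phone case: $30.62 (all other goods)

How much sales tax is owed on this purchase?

Jigsaw puzzle (1000 pc) $25.46: children's toys → 3% → $0.76
Winter coat $322.73: apparel, $250.00 or more → 4% → $12.91
Kite $29.36: children's toys → 3% → $0.88
Pair of sandals $19.45: apparel, under $250.00 → 0% → $0.00
Action figure $19.26: children's toys → 3% → $0.58
Plush bear $12.20: children's toys → 3% → $0.37
Dress shirt $31.30: apparel, under $250.00 → 0% → $0.00
Art supplies kit $21.72: children's toys → 3% → $0.65
Wall clock $31.77: all other goods → 3.25% → $1.03
Phone case $30.62: all other goods → 3.25% → $1.00
Total tax = $0.76 + $12.91 + $0.88 + $0.58 + $0.37 + $0.65 + $1.03 + $1.00 = $18.18

$18.18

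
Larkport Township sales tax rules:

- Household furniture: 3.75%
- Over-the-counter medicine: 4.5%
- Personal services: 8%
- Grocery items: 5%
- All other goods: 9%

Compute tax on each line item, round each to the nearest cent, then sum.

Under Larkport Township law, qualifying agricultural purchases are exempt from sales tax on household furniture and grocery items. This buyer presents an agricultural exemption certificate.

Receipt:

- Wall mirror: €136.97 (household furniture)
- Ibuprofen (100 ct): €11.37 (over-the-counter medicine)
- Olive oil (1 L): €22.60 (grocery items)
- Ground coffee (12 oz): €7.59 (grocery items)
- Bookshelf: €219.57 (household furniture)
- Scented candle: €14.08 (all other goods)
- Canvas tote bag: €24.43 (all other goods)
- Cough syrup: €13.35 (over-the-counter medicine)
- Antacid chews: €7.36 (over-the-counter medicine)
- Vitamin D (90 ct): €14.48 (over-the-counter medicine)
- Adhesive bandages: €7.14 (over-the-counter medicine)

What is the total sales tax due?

Wall mirror €136.97: household furniture, buyer-exempt → 0% → €0.00
Ibuprofen (100 ct) €11.37: over-the-counter medicine → 4.5% → €0.51
Olive oil (1 L) €22.60: grocery items, buyer-exempt → 0% → €0.00
Ground coffee (12 oz) €7.59: grocery items, buyer-exempt → 0% → €0.00
Bookshelf €219.57: household furniture, buyer-exempt → 0% → €0.00
Scented candle €14.08: all other goods → 9% → €1.27
Canvas tote bag €24.43: all other goods → 9% → €2.20
Cough syrup €13.35: over-the-counter medicine → 4.5% → €0.60
Antacid chews €7.36: over-the-counter medicine → 4.5% → €0.33
Vitamin D (90 ct) €14.48: over-the-counter medicine → 4.5% → €0.65
Adhesive bandages €7.14: over-the-counter medicine → 4.5% → €0.32
Total tax = €0.51 + €1.27 + €2.20 + €0.60 + €0.33 + €0.65 + €0.32 = €5.88

€5.88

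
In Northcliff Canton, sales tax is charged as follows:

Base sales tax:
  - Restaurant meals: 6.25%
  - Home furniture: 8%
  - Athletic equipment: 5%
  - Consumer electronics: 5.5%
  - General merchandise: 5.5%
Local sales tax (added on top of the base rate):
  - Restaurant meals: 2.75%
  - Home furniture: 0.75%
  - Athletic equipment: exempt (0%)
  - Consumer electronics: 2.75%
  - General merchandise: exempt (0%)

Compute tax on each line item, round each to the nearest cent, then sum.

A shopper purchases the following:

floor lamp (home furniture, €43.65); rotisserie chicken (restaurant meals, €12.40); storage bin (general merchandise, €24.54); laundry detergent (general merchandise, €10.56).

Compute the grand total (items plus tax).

€98.02

Floor lamp €43.65: home furniture → 8% + 0.75% local = 8.75% → €3.82
Rotisserie chicken €12.40: restaurant meals → 6.25% + 2.75% local = 9% → €1.12
Storage bin €24.54: general merchandise → 5.5% + 0% local = 5.5% → €1.35
Laundry detergent €10.56: general merchandise → 5.5% + 0% local = 5.5% → €0.58
Subtotal = €91.15; tax = €6.87; total due = €98.02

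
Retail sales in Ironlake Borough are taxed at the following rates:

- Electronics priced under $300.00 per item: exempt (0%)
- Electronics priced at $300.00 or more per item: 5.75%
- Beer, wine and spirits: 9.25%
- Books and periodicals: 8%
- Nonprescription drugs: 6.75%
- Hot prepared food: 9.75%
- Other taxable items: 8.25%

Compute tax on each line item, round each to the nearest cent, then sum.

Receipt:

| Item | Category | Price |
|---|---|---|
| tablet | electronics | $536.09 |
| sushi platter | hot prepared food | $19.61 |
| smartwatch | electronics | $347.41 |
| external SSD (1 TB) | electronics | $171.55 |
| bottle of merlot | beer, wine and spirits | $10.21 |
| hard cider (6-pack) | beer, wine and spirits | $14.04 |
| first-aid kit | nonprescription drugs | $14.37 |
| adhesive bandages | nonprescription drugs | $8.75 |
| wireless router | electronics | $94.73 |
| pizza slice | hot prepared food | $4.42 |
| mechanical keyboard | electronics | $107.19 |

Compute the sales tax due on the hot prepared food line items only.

$2.34

Sushi platter $19.61: hot prepared food → 9.75% → $1.91
Pizza slice $4.42: hot prepared food → 9.75% → $0.43
Tax on hot prepared food = $1.91 + $0.43 = $2.34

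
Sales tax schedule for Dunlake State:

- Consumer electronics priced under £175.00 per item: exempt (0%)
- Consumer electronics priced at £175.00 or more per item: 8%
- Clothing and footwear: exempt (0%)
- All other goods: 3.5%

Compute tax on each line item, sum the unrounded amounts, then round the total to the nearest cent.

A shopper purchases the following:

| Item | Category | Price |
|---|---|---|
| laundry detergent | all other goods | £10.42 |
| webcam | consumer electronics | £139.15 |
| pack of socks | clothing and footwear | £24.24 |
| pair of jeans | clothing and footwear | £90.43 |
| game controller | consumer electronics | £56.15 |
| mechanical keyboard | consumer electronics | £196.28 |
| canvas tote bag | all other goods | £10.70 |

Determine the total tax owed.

£16.44

Laundry detergent £10.42: all other goods → 3.5% → £0.3647
Webcam £139.15: consumer electronics, under £175.00 → 0% → £0.00
Pack of socks £24.24: clothing and footwear → 0% → £0.00
Pair of jeans £90.43: clothing and footwear → 0% → £0.00
Game controller £56.15: consumer electronics, under £175.00 → 0% → £0.00
Mechanical keyboard £196.28: consumer electronics, £175.00 or more → 8% → £15.7024
Canvas tote bag £10.70: all other goods → 3.5% → £0.3745
Unrounded tax sum = £16.4416 → £16.44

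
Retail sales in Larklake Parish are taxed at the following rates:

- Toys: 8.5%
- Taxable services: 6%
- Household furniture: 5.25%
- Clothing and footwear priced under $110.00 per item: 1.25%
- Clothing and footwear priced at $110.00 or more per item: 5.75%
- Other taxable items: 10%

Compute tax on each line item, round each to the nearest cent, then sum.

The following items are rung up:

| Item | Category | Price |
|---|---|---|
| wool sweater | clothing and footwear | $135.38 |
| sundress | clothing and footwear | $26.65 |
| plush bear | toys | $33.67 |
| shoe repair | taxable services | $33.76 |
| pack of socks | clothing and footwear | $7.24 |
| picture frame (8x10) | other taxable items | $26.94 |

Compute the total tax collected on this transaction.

Wool sweater $135.38: clothing and footwear, $110.00 or more → 5.75% → $7.78
Sundress $26.65: clothing and footwear, under $110.00 → 1.25% → $0.33
Plush bear $33.67: toys → 8.5% → $2.86
Shoe repair $33.76: taxable services → 6% → $2.03
Pack of socks $7.24: clothing and footwear, under $110.00 → 1.25% → $0.09
Picture frame (8x10) $26.94: other taxable items → 10% → $2.69
Total tax = $7.78 + $0.33 + $2.86 + $2.03 + $0.09 + $2.69 = $15.78

$15.78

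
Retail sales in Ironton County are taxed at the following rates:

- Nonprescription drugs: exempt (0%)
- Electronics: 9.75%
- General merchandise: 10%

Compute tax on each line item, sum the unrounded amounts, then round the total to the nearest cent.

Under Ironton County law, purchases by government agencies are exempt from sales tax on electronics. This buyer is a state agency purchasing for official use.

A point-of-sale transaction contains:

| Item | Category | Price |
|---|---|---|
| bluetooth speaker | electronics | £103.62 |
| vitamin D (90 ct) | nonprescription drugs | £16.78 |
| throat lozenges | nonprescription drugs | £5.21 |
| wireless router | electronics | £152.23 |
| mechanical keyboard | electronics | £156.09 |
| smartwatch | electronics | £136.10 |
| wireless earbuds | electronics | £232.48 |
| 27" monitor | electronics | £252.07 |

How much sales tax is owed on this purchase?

Bluetooth speaker £103.62: electronics, buyer-exempt → 0% → £0.00
Vitamin D (90 ct) £16.78: nonprescription drugs → 0% → £0.00
Throat lozenges £5.21: nonprescription drugs → 0% → £0.00
Wireless router £152.23: electronics, buyer-exempt → 0% → £0.00
Mechanical keyboard £156.09: electronics, buyer-exempt → 0% → £0.00
Smartwatch £136.10: electronics, buyer-exempt → 0% → £0.00
Wireless earbuds £232.48: electronics, buyer-exempt → 0% → £0.00
27" monitor £252.07: electronics, buyer-exempt → 0% → £0.00
Unrounded tax sum = £0.00 → £0.00

£0.00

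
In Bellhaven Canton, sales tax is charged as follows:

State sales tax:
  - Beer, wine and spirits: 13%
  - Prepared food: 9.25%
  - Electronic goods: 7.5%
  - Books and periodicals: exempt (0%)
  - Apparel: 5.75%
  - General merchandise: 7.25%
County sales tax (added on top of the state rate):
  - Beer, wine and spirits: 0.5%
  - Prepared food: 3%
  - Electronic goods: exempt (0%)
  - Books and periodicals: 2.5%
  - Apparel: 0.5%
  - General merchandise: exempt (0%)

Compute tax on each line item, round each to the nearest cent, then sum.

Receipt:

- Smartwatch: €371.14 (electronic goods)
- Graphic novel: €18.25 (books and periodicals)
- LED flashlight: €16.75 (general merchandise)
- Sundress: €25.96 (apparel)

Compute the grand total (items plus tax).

€463.23

Smartwatch €371.14: electronic goods → 7.5% + 0% county = 7.5% → €27.84
Graphic novel €18.25: books and periodicals → 0% + 2.5% county = 2.5% → €0.46
LED flashlight €16.75: general merchandise → 7.25% + 0% county = 7.25% → €1.21
Sundress €25.96: apparel → 5.75% + 0.5% county = 6.25% → €1.62
Subtotal = €432.10; tax = €31.13; total due = €463.23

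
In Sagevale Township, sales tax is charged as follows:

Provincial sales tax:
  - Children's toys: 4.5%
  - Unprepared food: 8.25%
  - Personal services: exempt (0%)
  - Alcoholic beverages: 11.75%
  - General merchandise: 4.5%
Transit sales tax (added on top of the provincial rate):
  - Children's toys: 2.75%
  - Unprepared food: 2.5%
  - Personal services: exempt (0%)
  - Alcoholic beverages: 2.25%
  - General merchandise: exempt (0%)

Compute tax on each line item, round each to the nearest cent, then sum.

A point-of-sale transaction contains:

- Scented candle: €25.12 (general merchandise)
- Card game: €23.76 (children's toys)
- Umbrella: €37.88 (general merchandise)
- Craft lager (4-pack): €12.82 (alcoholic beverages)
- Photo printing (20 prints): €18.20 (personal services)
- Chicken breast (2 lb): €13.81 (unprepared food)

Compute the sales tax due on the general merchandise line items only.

€2.83

Scented candle €25.12: general merchandise → 4.5% + 0% transit = 4.5% → €1.13
Umbrella €37.88: general merchandise → 4.5% + 0% transit = 4.5% → €1.70
Tax on general merchandise = €1.13 + €1.70 = €2.83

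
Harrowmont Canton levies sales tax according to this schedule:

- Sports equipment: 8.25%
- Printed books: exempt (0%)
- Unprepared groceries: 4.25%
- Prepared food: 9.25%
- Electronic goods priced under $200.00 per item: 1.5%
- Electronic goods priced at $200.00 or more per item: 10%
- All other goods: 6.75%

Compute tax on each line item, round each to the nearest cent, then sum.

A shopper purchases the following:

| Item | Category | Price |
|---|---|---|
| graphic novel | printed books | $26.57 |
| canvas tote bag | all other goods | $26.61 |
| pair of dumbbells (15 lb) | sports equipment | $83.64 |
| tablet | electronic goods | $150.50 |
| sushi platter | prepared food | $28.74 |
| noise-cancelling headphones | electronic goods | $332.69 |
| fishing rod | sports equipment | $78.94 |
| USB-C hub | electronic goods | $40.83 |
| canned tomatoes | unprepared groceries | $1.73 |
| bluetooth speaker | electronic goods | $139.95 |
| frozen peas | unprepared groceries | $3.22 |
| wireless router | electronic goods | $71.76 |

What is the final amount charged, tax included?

$1042.58

Graphic novel $26.57: printed books → 0% → $0.00
Canvas tote bag $26.61: all other goods → 6.75% → $1.80
Pair of dumbbells (15 lb) $83.64: sports equipment → 8.25% → $6.90
Tablet $150.50: electronic goods, under $200.00 → 1.5% → $2.26
Sushi platter $28.74: prepared food → 9.25% → $2.66
Noise-cancelling headphones $332.69: electronic goods, $200.00 or more → 10% → $33.27
Fishing rod $78.94: sports equipment → 8.25% → $6.51
USB-C hub $40.83: electronic goods, under $200.00 → 1.5% → $0.61
Canned tomatoes $1.73: unprepared groceries → 4.25% → $0.07
Bluetooth speaker $139.95: electronic goods, under $200.00 → 1.5% → $2.10
Frozen peas $3.22: unprepared groceries → 4.25% → $0.14
Wireless router $71.76: electronic goods, under $200.00 → 1.5% → $1.08
Subtotal = $985.18; tax = $57.40; total due = $1042.58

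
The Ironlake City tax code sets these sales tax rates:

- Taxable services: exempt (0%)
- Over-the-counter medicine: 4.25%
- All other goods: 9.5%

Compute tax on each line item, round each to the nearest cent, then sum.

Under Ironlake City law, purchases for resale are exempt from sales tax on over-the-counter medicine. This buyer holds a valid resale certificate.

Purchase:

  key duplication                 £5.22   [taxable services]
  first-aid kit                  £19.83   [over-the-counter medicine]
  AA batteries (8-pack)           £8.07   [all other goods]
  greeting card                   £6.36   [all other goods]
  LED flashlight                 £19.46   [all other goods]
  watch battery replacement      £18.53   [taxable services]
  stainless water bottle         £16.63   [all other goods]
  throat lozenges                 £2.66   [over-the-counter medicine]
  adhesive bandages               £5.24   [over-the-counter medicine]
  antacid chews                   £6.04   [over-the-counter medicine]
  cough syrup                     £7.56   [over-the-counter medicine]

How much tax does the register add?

£4.80

Key duplication £5.22: taxable services → 0% → £0.00
First-aid kit £19.83: over-the-counter medicine, buyer-exempt → 0% → £0.00
AA batteries (8-pack) £8.07: all other goods → 9.5% → £0.77
Greeting card £6.36: all other goods → 9.5% → £0.60
LED flashlight £19.46: all other goods → 9.5% → £1.85
Watch battery replacement £18.53: taxable services → 0% → £0.00
Stainless water bottle £16.63: all other goods → 9.5% → £1.58
Throat lozenges £2.66: over-the-counter medicine, buyer-exempt → 0% → £0.00
Adhesive bandages £5.24: over-the-counter medicine, buyer-exempt → 0% → £0.00
Antacid chews £6.04: over-the-counter medicine, buyer-exempt → 0% → £0.00
Cough syrup £7.56: over-the-counter medicine, buyer-exempt → 0% → £0.00
Total tax = £0.77 + £0.60 + £1.85 + £1.58 = £4.80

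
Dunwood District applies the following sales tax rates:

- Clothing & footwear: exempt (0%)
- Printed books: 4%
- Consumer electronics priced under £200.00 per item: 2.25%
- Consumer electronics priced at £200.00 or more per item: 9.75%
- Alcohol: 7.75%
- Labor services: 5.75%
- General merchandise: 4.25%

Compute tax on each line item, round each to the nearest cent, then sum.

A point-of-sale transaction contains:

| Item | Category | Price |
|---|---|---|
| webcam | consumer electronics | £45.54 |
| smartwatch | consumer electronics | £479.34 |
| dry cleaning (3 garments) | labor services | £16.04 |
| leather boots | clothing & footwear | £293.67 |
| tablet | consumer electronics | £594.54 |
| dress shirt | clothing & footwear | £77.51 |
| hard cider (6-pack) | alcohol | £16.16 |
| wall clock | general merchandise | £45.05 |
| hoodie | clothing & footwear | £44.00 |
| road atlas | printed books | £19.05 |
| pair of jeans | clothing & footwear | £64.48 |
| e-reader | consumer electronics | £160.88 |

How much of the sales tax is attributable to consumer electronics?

Webcam £45.54: consumer electronics, under £200.00 → 2.25% → £1.02
Smartwatch £479.34: consumer electronics, £200.00 or more → 9.75% → £46.74
Tablet £594.54: consumer electronics, £200.00 or more → 9.75% → £57.97
E-reader £160.88: consumer electronics, under £200.00 → 2.25% → £3.62
Tax on consumer electronics = £1.02 + £46.74 + £57.97 + £3.62 = £109.35

£109.35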